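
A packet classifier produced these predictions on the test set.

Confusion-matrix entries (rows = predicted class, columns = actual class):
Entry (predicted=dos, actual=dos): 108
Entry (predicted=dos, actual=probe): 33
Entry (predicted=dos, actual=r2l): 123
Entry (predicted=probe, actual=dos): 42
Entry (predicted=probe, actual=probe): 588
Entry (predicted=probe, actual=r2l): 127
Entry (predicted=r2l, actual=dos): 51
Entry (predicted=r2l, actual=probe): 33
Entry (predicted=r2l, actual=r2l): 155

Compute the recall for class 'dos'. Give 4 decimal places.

Treat 'dos' as positive and all other classes as negative.
recall = TP/(TP+FN).
dos: TP=108, FN=42+51=93 → 108/201 = 0.53731

0.5373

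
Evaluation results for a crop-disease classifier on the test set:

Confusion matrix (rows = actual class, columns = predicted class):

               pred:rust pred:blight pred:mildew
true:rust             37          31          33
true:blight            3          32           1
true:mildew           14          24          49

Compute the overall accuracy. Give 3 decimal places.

0.527

Accuracy = trace / total = (37+32+49=118) / 224 = 118/224 = 0.527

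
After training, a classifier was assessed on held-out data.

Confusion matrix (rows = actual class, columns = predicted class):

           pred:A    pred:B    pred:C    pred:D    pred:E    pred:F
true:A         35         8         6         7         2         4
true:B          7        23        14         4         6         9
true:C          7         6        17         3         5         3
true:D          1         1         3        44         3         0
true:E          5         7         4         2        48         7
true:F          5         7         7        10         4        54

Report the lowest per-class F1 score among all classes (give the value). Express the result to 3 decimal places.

Per-class F1 score (2·TP/(2·TP+FP+FN)):
  A: TP=35, FP=7+7+1+5+5=25, FN=8+6+7+2+4=27 → 70/122 = 0.5738
  B: TP=23, FP=8+6+1+7+7=29, FN=7+14+4+6+9=40 → 46/115 = 0.4000
  C: TP=17, FP=6+14+3+4+7=34, FN=7+6+3+5+3=24 → 34/92 = 0.3696
  D: TP=44, FP=7+4+3+2+10=26, FN=1+1+3+3+0=8 → 88/122 = 0.7213
  E: TP=48, FP=2+6+5+3+4=20, FN=5+7+4+2+7=25 → 96/141 = 0.6809
  F: TP=54, FP=4+9+3+0+7=23, FN=5+7+7+10+4=33 → 108/164 = 0.6585
Lowest is class 'C' with F1 score = 0.370.

0.370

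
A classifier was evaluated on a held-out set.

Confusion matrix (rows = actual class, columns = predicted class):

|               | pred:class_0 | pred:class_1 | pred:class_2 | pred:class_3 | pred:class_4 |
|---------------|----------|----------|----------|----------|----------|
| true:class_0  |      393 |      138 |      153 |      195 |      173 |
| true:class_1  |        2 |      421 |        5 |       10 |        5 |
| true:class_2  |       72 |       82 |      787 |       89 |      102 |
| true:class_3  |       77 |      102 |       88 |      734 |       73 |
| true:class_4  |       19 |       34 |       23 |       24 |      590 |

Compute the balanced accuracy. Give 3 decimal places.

0.712

Balanced accuracy = mean of per-class recall.
  class_0: recall = 393/1052 = 0.3736
  class_1: recall = 421/443 = 0.9503
  class_2: recall = 787/1132 = 0.6952
  class_3: recall = 734/1074 = 0.6834
  class_4: recall = 590/690 = 0.8551
Mean = (0.3736 + 0.9503 + 0.6952 + 0.6834 + 0.8551) / 5 = 0.712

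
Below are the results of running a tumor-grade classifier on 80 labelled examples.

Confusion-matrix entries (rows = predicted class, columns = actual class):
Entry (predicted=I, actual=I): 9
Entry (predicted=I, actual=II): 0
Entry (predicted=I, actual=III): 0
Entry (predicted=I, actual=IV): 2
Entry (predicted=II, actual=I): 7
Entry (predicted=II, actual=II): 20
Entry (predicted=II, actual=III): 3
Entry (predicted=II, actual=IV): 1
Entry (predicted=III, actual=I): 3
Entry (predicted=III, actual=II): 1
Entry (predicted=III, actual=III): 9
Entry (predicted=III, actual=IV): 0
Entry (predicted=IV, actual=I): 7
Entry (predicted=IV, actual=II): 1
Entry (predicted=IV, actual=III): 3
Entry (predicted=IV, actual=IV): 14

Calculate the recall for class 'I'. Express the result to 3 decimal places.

0.346

One-vs-rest for 'I': TP = diagonal; FP = other classes predicted 'I'; FN = 'I' predicted as other.
recall = TP/(TP+FN).
I: TP=9, FN=7+3+7=17 → 9/26 = 0.3462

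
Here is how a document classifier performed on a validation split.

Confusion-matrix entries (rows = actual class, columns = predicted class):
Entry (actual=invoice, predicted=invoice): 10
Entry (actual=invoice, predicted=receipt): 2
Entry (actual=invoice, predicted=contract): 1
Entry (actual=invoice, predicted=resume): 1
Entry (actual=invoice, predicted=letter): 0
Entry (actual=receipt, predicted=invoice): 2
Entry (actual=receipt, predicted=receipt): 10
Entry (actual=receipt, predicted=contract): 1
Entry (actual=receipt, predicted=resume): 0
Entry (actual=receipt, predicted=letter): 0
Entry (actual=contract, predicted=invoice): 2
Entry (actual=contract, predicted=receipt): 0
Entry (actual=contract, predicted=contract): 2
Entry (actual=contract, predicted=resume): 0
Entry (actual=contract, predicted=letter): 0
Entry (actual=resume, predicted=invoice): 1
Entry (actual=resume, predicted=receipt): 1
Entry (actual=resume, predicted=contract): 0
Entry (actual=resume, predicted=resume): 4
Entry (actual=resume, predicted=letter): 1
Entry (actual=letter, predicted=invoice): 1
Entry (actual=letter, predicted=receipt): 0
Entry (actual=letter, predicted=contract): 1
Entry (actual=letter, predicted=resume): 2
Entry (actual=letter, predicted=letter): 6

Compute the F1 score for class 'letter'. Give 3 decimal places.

0.706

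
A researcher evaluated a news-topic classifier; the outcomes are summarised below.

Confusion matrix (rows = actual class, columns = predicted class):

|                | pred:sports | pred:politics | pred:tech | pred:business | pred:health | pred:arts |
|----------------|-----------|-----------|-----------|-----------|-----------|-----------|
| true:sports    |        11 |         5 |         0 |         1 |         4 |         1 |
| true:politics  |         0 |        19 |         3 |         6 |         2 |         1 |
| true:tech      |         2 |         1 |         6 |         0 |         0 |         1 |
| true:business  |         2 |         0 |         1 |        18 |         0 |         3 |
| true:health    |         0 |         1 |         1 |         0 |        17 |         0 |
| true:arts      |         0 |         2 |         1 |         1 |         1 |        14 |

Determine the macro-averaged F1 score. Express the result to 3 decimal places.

0.669

Per-class F1 score (2·TP/(2·TP+FP+FN)):
  sports: TP=11, FP=0+2+2+0+0=4, FN=5+0+1+4+1=11 → 22/37 = 0.5946
  politics: TP=19, FP=5+1+0+1+2=9, FN=0+3+6+2+1=12 → 38/59 = 0.6441
  tech: TP=6, FP=0+3+1+1+1=6, FN=2+1+0+0+1=4 → 12/22 = 0.5455
  business: TP=18, FP=1+6+0+0+1=8, FN=2+0+1+0+3=6 → 36/50 = 0.7200
  health: TP=17, FP=4+2+0+0+1=7, FN=0+1+1+0+0=2 → 34/43 = 0.7907
  arts: TP=14, FP=1+1+1+3+0=6, FN=0+2+1+1+1=5 → 28/39 = 0.7179
Macro-F1 score = mean = (0.5946 + 0.6441 + 0.5455 + 0.7200 + 0.7907 + 0.7179) / 6 = 0.669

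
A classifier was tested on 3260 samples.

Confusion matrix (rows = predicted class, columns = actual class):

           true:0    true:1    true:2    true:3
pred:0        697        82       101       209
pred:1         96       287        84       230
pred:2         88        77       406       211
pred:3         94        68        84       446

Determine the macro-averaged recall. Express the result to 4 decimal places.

0.5704

Per-class recall (TP/(TP+FN)):
  0: TP=697, FN=96+88+94=278 → 697/975 = 0.71487
  1: TP=287, FN=82+77+68=227 → 287/514 = 0.55837
  2: TP=406, FN=101+84+84=269 → 406/675 = 0.60148
  3: TP=446, FN=209+230+211=650 → 446/1096 = 0.40693
Macro-recall = mean = (0.71487 + 0.55837 + 0.60148 + 0.40693) / 4 = 0.5704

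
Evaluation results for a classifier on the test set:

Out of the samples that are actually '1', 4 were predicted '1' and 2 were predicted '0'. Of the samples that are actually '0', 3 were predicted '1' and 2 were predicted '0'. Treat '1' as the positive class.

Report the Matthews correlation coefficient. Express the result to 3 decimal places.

MCC = (TP·TN − FP·FN) / √((TP+FP)(TP+FN)(TN+FP)(TN+FN))
Numerator = 4·2 − 3·2 = 2
Denominator = √(7·6·5·4) = √840 = 28.9828
MCC = 2 / 28.9828 = 0.069

0.069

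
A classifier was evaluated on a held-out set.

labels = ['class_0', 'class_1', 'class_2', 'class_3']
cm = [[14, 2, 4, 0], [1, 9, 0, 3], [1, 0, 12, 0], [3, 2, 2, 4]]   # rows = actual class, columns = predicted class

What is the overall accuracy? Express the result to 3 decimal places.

0.684

Accuracy = trace / total = (14+9+12+4=39) / 57 = 39/57 = 0.684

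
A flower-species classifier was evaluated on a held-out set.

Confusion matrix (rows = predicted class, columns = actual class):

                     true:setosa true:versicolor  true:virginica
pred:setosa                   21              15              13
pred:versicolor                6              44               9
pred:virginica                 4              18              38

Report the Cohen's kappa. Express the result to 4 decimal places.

0.4117

Observed agreement pₒ = trace/N = 103/168 = 0.61310
Expected agreement pₑ = Σ (rowᵢ·colᵢ)/N² = (31·49 + 77·59 + 60·60)/168² = 0.34233
κ = (pₒ − pₑ)/(1 − pₑ) = (0.61310 − 0.34233)/(1 − 0.34233) = 0.4117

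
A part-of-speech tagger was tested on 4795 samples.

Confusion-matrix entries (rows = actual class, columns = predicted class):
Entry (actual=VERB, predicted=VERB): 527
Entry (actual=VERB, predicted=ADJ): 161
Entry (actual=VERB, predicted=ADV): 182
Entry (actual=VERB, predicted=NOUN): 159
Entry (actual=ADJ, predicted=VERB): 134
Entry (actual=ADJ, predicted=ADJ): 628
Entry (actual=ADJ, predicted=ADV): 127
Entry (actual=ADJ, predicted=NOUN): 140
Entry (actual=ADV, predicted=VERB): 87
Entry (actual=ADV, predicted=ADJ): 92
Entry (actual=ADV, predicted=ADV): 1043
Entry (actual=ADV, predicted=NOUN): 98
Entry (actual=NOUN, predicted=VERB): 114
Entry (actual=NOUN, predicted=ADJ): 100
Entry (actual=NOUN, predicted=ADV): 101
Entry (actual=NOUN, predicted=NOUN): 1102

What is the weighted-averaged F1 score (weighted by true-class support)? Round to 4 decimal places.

0.6842

Per-class F1 score (2·TP/(2·TP+FP+FN)):
  VERB: TP=527, FP=134+87+114=335, FN=161+182+159=502 → 1054/1891 = 0.55738
  ADJ: TP=628, FP=161+92+100=353, FN=134+127+140=401 → 1256/2010 = 0.62488
  ADV: TP=1043, FP=182+127+101=410, FN=87+92+98=277 → 2086/2773 = 0.75225
  NOUN: TP=1102, FP=159+140+98=397, FN=114+100+101=315 → 2204/2916 = 0.75583
Weighted-F1 score = Σ (supportᵢ/N)·F1 scoreᵢ with N=4795: (1029/4795)·0.55738 + (1029/4795)·0.62488 + (1320/4795)·0.75225 + (1417/4795)·0.75583 = 0.6842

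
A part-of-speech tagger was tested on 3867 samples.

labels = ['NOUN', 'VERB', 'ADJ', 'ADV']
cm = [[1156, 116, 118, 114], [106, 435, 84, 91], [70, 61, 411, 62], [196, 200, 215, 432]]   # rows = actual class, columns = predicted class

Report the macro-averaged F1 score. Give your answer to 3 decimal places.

Per-class F1 score (2·TP/(2·TP+FP+FN)):
  NOUN: TP=1156, FP=106+70+196=372, FN=116+118+114=348 → 2312/3032 = 0.7625
  VERB: TP=435, FP=116+61+200=377, FN=106+84+91=281 → 870/1528 = 0.5694
  ADJ: TP=411, FP=118+84+215=417, FN=70+61+62=193 → 822/1432 = 0.5740
  ADV: TP=432, FP=114+91+62=267, FN=196+200+215=611 → 864/1742 = 0.4960
Macro-F1 score = mean = (0.7625 + 0.5694 + 0.5740 + 0.4960) / 4 = 0.600

0.600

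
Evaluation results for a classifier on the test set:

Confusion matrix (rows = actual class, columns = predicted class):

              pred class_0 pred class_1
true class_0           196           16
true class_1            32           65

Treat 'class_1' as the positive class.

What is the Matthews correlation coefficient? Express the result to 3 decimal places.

0.627

MCC = (TP·TN − FP·FN) / √((TP+FP)(TP+FN)(TN+FP)(TN+FN))
Numerator = 65·196 − 16·32 = 12228
Denominator = √(81·97·212·228) = √379775952 = 19487.8411
MCC = 12228 / 19487.8411 = 0.627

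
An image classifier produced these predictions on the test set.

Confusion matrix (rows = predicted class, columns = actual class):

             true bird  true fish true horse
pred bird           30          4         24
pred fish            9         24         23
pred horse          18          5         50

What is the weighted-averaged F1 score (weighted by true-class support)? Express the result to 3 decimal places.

Per-class F1 score (2·TP/(2·TP+FP+FN)):
  bird: TP=30, FP=4+24=28, FN=9+18=27 → 60/115 = 0.5217
  fish: TP=24, FP=9+23=32, FN=4+5=9 → 48/89 = 0.5393
  horse: TP=50, FP=18+5=23, FN=24+23=47 → 100/170 = 0.5882
Weighted-F1 score = Σ (supportᵢ/N)·F1 scoreᵢ with N=187: (57/187)·0.5217 + (33/187)·0.5393 + (97/187)·0.5882 = 0.559

0.559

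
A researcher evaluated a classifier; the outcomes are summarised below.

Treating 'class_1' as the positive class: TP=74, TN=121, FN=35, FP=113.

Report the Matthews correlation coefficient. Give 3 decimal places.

0.183

MCC = (TP·TN − FP·FN) / √((TP+FP)(TP+FN)(TN+FP)(TN+FN))
Numerator = 74·121 − 113·35 = 4999
Denominator = √(187·109·234·156) = √744061032 = 27277.4821
MCC = 4999 / 27277.4821 = 0.183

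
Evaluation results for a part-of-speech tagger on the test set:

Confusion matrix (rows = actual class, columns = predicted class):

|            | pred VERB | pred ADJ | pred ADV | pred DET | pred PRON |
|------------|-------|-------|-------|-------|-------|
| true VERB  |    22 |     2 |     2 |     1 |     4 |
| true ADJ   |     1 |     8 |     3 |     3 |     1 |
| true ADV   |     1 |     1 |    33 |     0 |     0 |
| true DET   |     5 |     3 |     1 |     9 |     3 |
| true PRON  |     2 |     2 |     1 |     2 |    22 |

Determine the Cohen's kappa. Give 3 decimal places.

Observed agreement pₒ = trace/N = 94/132 = 0.7121
Expected agreement pₑ = Σ (rowᵢ·colᵢ)/N² = (31·31 + 16·16 + 35·40 + 21·15 + 29·30)/132² = 0.2182
κ = (pₒ − pₑ)/(1 − pₑ) = (0.7121 − 0.2182)/(1 − 0.2182) = 0.632

0.632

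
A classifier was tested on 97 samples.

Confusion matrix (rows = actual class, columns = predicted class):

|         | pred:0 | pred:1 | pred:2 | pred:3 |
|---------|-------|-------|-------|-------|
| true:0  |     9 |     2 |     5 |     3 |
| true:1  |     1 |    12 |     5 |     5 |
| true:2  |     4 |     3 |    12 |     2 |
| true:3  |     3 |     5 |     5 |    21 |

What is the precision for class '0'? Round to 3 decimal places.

Treat '0' as positive and all other classes as negative.
precision = TP/(TP+FP).
0: TP=9, FP=1+4+3=8 → 9/17 = 0.5294

0.529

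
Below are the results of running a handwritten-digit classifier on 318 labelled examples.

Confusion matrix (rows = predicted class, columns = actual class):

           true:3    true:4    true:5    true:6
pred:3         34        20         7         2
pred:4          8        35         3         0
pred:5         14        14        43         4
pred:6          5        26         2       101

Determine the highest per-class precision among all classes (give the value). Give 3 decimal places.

0.761

Per-class precision (TP/(TP+FP)):
  3: TP=34, FP=20+7+2=29 → 34/63 = 0.5397
  4: TP=35, FP=8+3+0=11 → 35/46 = 0.7609
  5: TP=43, FP=14+14+4=32 → 43/75 = 0.5733
  6: TP=101, FP=5+26+2=33 → 101/134 = 0.7537
Highest is class '4' with precision = 0.761.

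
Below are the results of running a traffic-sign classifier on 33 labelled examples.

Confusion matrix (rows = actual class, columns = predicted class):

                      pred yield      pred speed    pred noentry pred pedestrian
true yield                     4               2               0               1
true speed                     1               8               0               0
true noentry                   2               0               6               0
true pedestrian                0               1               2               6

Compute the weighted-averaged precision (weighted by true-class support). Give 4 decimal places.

0.7351

Per-class precision (TP/(TP+FP)):
  yield: TP=4, FP=1+2+0=3 → 4/7 = 0.57143
  speed: TP=8, FP=2+0+1=3 → 8/11 = 0.72727
  noentry: TP=6, FP=0+0+2=2 → 6/8 = 0.75000
  pedestrian: TP=6, FP=1+0+0=1 → 6/7 = 0.85714
Weighted-precision = Σ (supportᵢ/N)·precisionᵢ with N=33: (7/33)·0.57143 + (9/33)·0.72727 + (8/33)·0.75000 + (9/33)·0.85714 = 0.7351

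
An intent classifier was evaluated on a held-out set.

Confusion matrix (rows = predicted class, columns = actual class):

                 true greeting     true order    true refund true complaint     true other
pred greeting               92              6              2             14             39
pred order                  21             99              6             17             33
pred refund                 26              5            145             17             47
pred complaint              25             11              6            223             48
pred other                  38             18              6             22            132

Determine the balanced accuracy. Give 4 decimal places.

Balanced accuracy = mean of per-class recall.
  greeting: recall = 92/202 = 0.45545
  order: recall = 99/139 = 0.71223
  refund: recall = 145/165 = 0.87879
  complaint: recall = 223/293 = 0.76109
  other: recall = 132/299 = 0.44147
Mean = (0.45545 + 0.71223 + 0.87879 + 0.76109 + 0.44147) / 5 = 0.6498

0.6498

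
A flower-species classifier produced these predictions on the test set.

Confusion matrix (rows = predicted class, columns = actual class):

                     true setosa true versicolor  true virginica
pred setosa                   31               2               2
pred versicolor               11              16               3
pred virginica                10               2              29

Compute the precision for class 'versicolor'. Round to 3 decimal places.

0.533

One-vs-rest for 'versicolor': TP = diagonal; FP = other classes predicted 'versicolor'; FN = 'versicolor' predicted as other.
precision = TP/(TP+FP).
versicolor: TP=16, FP=11+3=14 → 16/30 = 0.5333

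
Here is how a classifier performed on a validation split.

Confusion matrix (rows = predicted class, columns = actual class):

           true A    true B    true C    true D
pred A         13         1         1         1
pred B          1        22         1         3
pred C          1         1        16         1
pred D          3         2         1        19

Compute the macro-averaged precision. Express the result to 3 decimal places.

Per-class precision (TP/(TP+FP)):
  A: TP=13, FP=1+1+1=3 → 13/16 = 0.8125
  B: TP=22, FP=1+1+3=5 → 22/27 = 0.8148
  C: TP=16, FP=1+1+1=3 → 16/19 = 0.8421
  D: TP=19, FP=3+2+1=6 → 19/25 = 0.7600
Macro-precision = mean = (0.8125 + 0.8148 + 0.8421 + 0.7600) / 4 = 0.807

0.807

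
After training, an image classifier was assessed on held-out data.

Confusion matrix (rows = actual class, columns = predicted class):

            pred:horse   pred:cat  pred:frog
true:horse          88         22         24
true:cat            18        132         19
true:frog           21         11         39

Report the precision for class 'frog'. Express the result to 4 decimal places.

0.4756

One-vs-rest for 'frog': TP = diagonal; FP = other classes predicted 'frog'; FN = 'frog' predicted as other.
precision = TP/(TP+FP).
frog: TP=39, FP=24+19=43 → 39/82 = 0.47561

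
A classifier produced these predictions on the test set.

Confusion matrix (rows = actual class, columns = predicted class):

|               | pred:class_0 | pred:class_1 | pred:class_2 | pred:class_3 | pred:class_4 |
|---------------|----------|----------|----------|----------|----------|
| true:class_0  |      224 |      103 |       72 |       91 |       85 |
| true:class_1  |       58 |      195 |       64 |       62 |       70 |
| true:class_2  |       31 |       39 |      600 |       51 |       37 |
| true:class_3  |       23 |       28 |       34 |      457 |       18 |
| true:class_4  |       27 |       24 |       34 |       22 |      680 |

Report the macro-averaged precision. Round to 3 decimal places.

Per-class precision (TP/(TP+FP)):
  class_0: TP=224, FP=58+31+23+27=139 → 224/363 = 0.6171
  class_1: TP=195, FP=103+39+28+24=194 → 195/389 = 0.5013
  class_2: TP=600, FP=72+64+34+34=204 → 600/804 = 0.7463
  class_3: TP=457, FP=91+62+51+22=226 → 457/683 = 0.6691
  class_4: TP=680, FP=85+70+37+18=210 → 680/890 = 0.7640
Macro-precision = mean = (0.6171 + 0.5013 + 0.7463 + 0.6691 + 0.7640) / 5 = 0.660

0.660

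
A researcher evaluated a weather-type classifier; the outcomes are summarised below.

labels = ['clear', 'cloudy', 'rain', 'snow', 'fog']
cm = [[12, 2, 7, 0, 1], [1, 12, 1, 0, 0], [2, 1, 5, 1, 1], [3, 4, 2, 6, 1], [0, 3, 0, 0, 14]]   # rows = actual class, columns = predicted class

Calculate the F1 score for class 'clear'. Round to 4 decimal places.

Take TP from the diagonal, FP from the rest of the 'clear' prediction marginal, FN from the rest of the 'clear' actual marginal.
F1 score = 2·TP/(2·TP+FP+FN).
clear: TP=12, FP=1+2+3+0=6, FN=2+7+0+1=10 → 24/40 = 0.60000

0.6000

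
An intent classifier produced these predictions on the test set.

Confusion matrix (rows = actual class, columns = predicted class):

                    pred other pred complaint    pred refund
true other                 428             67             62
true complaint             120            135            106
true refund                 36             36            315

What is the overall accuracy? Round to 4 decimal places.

Accuracy = trace / total = (428+135+315=878) / 1305 = 878/1305 = 0.6728

0.6728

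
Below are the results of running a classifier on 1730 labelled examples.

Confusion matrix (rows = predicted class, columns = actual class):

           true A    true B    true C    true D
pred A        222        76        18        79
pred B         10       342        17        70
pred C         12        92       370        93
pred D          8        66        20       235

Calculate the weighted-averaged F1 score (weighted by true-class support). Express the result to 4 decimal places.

Per-class F1 score (2·TP/(2·TP+FP+FN)):
  A: TP=222, FP=76+18+79=173, FN=10+12+8=30 → 444/647 = 0.68624
  B: TP=342, FP=10+17+70=97, FN=76+92+66=234 → 684/1015 = 0.67389
  C: TP=370, FP=12+92+93=197, FN=18+17+20=55 → 740/992 = 0.74597
  D: TP=235, FP=8+66+20=94, FN=79+70+93=242 → 470/806 = 0.58313
Weighted-F1 score = Σ (supportᵢ/N)·F1 scoreᵢ with N=1730: (252/1730)·0.68624 + (576/1730)·0.67389 + (425/1730)·0.74597 + (477/1730)·0.58313 = 0.6684

0.6684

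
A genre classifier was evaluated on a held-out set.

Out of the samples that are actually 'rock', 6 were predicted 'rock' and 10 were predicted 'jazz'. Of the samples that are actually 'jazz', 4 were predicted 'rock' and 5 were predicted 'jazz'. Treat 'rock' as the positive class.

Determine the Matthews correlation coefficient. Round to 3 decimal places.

-0.068

MCC = (TP·TN − FP·FN) / √((TP+FP)(TP+FN)(TN+FP)(TN+FN))
Numerator = 6·5 − 4·10 = -10
Denominator = √(10·16·9·15) = √21600 = 146.9694
MCC = -10 / 146.9694 = -0.068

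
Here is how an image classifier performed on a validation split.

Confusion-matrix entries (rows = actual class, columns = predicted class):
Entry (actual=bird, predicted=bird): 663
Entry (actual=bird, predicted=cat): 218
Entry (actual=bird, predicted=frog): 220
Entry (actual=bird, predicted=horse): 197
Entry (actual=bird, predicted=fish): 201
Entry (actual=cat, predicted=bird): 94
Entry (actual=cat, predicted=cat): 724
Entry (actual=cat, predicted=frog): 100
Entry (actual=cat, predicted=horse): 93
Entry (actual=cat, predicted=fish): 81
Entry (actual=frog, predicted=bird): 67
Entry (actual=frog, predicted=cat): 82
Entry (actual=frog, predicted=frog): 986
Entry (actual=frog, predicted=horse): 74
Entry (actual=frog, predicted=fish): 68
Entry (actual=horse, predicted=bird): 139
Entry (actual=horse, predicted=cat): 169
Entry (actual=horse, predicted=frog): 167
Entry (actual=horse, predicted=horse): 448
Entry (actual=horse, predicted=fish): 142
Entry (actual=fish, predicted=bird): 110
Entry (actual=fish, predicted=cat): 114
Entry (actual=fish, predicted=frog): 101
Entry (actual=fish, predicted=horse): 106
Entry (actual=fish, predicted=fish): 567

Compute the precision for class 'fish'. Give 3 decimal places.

0.535

One-vs-rest for 'fish': TP = diagonal; FP = other classes predicted 'fish'; FN = 'fish' predicted as other.
precision = TP/(TP+FP).
fish: TP=567, FP=201+81+68+142=492 → 567/1059 = 0.5354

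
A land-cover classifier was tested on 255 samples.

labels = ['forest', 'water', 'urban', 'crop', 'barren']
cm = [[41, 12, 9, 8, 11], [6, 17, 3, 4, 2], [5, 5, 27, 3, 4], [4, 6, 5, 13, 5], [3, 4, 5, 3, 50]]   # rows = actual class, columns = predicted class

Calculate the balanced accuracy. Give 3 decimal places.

0.563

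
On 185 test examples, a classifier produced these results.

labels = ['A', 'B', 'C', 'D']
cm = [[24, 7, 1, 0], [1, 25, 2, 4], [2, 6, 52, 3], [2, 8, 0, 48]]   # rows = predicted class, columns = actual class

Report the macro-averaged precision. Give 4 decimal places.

0.7961

Per-class precision (TP/(TP+FP)):
  A: TP=24, FP=7+1+0=8 → 24/32 = 0.75000
  B: TP=25, FP=1+2+4=7 → 25/32 = 0.78125
  C: TP=52, FP=2+6+3=11 → 52/63 = 0.82540
  D: TP=48, FP=2+8+0=10 → 48/58 = 0.82759
Macro-precision = mean = (0.75000 + 0.78125 + 0.82540 + 0.82759) / 4 = 0.7961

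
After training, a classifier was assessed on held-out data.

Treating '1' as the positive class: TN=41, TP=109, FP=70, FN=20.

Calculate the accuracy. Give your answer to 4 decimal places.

Accuracy = (TP+TN)/N = (109+41)/240 = 0.6250

0.6250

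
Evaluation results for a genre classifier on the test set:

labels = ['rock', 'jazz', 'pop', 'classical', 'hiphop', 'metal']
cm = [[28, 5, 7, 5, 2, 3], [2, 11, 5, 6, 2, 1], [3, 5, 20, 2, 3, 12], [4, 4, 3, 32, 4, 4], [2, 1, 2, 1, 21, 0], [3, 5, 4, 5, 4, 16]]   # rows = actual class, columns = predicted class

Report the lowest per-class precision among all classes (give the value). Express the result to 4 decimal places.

Per-class precision (TP/(TP+FP)):
  rock: TP=28, FP=2+3+4+2+3=14 → 28/42 = 0.66667
  jazz: TP=11, FP=5+5+4+1+5=20 → 11/31 = 0.35484
  pop: TP=20, FP=7+5+3+2+4=21 → 20/41 = 0.48780
  classical: TP=32, FP=5+6+2+1+5=19 → 32/51 = 0.62745
  hiphop: TP=21, FP=2+2+3+4+4=15 → 21/36 = 0.58333
  metal: TP=16, FP=3+1+12+4+0=20 → 16/36 = 0.44444
Lowest is class 'jazz' with precision = 0.3548.

0.3548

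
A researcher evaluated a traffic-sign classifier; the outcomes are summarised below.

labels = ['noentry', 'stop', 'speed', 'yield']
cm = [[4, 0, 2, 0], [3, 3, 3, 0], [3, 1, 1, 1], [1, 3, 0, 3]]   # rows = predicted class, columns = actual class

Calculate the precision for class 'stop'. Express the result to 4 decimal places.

0.3333

precision = TP/(TP+FP).
stop: TP=3, FP=3+3+0=6 → 3/9 = 0.33333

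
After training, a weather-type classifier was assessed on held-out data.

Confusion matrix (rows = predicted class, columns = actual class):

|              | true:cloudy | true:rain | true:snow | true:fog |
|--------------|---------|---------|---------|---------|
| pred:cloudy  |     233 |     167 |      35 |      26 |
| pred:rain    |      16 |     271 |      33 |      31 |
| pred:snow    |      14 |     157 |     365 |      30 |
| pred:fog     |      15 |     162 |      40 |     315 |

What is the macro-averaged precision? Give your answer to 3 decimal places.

0.629

Per-class precision (TP/(TP+FP)):
  cloudy: TP=233, FP=167+35+26=228 → 233/461 = 0.5054
  rain: TP=271, FP=16+33+31=80 → 271/351 = 0.7721
  snow: TP=365, FP=14+157+30=201 → 365/566 = 0.6449
  fog: TP=315, FP=15+162+40=217 → 315/532 = 0.5921
Macro-precision = mean = (0.5054 + 0.7721 + 0.6449 + 0.5921) / 4 = 0.629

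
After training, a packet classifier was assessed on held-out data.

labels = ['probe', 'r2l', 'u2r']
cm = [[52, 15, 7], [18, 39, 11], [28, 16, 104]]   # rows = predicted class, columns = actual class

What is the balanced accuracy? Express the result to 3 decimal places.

Balanced accuracy = mean of per-class recall.
  probe: recall = 52/98 = 0.5306
  r2l: recall = 39/70 = 0.5571
  u2r: recall = 104/122 = 0.8525
Mean = (0.5306 + 0.5571 + 0.8525) / 3 = 0.647

0.647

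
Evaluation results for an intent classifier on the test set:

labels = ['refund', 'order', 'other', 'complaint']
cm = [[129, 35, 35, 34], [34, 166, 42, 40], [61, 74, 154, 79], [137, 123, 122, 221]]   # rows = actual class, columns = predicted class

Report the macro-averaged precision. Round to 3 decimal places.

Per-class precision (TP/(TP+FP)):
  refund: TP=129, FP=34+61+137=232 → 129/361 = 0.3573
  order: TP=166, FP=35+74+123=232 → 166/398 = 0.4171
  other: TP=154, FP=35+42+122=199 → 154/353 = 0.4363
  complaint: TP=221, FP=34+40+79=153 → 221/374 = 0.5909
Macro-precision = mean = (0.3573 + 0.4171 + 0.4363 + 0.5909) / 4 = 0.450

0.450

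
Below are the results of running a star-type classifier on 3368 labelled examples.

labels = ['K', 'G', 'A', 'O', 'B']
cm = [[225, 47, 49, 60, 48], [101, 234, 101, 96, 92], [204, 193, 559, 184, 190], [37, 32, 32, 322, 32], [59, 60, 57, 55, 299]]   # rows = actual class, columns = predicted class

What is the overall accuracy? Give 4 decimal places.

Accuracy = trace / total = (225+234+559+322+299=1639) / 3368 = 1639/3368 = 0.4866

0.4866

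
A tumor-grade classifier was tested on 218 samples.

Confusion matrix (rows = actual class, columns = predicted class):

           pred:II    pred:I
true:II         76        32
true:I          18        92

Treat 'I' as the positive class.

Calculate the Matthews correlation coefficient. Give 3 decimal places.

0.545

MCC = (TP·TN − FP·FN) / √((TP+FP)(TP+FN)(TN+FP)(TN+FN))
Numerator = 92·76 − 32·18 = 6416
Denominator = √(124·110·108·94) = √138473280 = 11767.4670
MCC = 6416 / 11767.4670 = 0.545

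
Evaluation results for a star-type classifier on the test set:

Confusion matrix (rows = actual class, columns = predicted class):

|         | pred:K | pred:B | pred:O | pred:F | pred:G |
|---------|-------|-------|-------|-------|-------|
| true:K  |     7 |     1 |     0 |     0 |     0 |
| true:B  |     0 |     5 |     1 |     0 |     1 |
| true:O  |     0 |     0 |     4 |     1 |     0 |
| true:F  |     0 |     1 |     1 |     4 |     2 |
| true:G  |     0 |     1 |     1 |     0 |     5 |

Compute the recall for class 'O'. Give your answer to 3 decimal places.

0.800

Take TP from the diagonal, FP from the rest of the 'O' prediction marginal, FN from the rest of the 'O' actual marginal.
recall = TP/(TP+FN).
O: TP=4, FN=0+0+1+0=1 → 4/5 = 0.8000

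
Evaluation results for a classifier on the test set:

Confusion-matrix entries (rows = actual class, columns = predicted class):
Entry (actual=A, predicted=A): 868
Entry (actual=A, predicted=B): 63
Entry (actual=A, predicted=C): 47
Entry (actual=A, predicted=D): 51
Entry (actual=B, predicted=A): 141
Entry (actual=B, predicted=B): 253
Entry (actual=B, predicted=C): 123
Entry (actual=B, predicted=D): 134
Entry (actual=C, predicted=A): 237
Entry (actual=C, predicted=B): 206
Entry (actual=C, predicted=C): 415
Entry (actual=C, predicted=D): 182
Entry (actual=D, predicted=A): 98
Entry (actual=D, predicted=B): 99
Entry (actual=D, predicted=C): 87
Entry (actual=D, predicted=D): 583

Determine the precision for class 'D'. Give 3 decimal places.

Treat 'D' as positive and all other classes as negative.
precision = TP/(TP+FP).
D: TP=583, FP=51+134+182=367 → 583/950 = 0.6137

0.614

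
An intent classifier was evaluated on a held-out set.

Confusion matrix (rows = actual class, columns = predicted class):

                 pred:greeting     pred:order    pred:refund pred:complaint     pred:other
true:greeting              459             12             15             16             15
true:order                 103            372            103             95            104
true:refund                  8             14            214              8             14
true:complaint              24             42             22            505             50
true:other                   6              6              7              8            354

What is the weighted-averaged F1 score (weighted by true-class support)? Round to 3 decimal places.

Per-class F1 score (2·TP/(2·TP+FP+FN)):
  greeting: TP=459, FP=103+8+24+6=141, FN=12+15+16+15=58 → 918/1117 = 0.8218
  order: TP=372, FP=12+14+42+6=74, FN=103+103+95+104=405 → 744/1223 = 0.6083
  refund: TP=214, FP=15+103+22+7=147, FN=8+14+8+14=44 → 428/619 = 0.6914
  complaint: TP=505, FP=16+95+8+8=127, FN=24+42+22+50=138 → 1010/1275 = 0.7922
  other: TP=354, FP=15+104+14+50=183, FN=6+6+7+8=27 → 708/918 = 0.7712
Weighted-F1 score = Σ (supportᵢ/N)·F1 scoreᵢ with N=2576: (517/2576)·0.8218 + (777/2576)·0.6083 + (258/2576)·0.6914 + (643/2576)·0.7922 + (381/2576)·0.7712 = 0.729

0.729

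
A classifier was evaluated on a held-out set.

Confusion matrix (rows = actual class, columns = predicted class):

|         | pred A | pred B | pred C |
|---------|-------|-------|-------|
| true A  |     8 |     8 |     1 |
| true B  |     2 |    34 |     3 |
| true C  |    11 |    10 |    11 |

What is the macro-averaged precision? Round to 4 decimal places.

0.5894

Per-class precision (TP/(TP+FP)):
  A: TP=8, FP=2+11=13 → 8/21 = 0.38095
  B: TP=34, FP=8+10=18 → 34/52 = 0.65385
  C: TP=11, FP=1+3=4 → 11/15 = 0.73333
Macro-precision = mean = (0.38095 + 0.65385 + 0.73333) / 3 = 0.5894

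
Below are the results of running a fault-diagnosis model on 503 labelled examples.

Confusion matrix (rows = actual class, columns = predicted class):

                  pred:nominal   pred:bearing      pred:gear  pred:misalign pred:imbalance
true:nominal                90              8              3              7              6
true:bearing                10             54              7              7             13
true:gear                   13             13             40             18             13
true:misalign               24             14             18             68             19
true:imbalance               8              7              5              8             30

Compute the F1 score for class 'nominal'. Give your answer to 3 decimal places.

Take TP from the diagonal, FP from the rest of the 'nominal' prediction marginal, FN from the rest of the 'nominal' actual marginal.
F1 score = 2·TP/(2·TP+FP+FN).
nominal: TP=90, FP=10+13+24+8=55, FN=8+3+7+6=24 → 180/259 = 0.6950

0.695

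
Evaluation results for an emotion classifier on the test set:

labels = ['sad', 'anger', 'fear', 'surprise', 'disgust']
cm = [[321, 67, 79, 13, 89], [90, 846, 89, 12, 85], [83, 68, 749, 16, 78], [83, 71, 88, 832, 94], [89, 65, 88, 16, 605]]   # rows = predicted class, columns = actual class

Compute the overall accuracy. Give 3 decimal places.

0.711

Accuracy = trace / total = (321+846+749+832+605=3353) / 4716 = 3353/4716 = 0.711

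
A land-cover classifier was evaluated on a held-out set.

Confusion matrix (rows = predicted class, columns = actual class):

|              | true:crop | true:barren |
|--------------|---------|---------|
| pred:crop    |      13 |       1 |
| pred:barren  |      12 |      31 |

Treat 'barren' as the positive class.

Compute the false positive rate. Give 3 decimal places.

0.480

FPR = FP/(FP+TN) = 12/(12+13) = 0.480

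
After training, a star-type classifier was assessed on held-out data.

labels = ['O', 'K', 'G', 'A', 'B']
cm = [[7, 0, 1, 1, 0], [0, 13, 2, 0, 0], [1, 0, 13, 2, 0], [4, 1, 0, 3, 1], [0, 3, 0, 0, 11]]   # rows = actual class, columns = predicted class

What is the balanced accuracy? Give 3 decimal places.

Balanced accuracy = mean of per-class recall.
  O: recall = 7/9 = 0.7778
  K: recall = 13/15 = 0.8667
  G: recall = 13/16 = 0.8125
  A: recall = 3/9 = 0.3333
  B: recall = 11/14 = 0.7857
Mean = (0.7778 + 0.8667 + 0.8125 + 0.3333 + 0.7857) / 5 = 0.715

0.715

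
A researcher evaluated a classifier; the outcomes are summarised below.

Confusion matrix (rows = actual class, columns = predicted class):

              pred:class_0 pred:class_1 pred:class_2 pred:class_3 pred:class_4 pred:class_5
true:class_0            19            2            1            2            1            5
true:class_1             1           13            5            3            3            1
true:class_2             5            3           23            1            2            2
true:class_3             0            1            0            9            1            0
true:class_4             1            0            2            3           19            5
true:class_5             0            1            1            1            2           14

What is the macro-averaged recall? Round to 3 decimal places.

Per-class recall (TP/(TP+FN)):
  class_0: TP=19, FN=2+1+2+1+5=11 → 19/30 = 0.6333
  class_1: TP=13, FN=1+5+3+3+1=13 → 13/26 = 0.5000
  class_2: TP=23, FN=5+3+1+2+2=13 → 23/36 = 0.6389
  class_3: TP=9, FN=0+1+0+1+0=2 → 9/11 = 0.8182
  class_4: TP=19, FN=1+0+2+3+5=11 → 19/30 = 0.6333
  class_5: TP=14, FN=0+1+1+1+2=5 → 14/19 = 0.7368
Macro-recall = mean = (0.6333 + 0.5000 + 0.6389 + 0.8182 + 0.6333 + 0.7368) / 6 = 0.660

0.660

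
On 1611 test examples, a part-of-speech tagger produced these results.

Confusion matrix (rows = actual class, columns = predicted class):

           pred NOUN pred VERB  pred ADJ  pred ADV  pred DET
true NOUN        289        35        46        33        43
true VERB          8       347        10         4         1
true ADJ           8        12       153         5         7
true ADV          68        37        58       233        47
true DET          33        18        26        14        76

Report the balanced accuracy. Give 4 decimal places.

Balanced accuracy = mean of per-class recall.
  NOUN: recall = 289/446 = 0.64798
  VERB: recall = 347/370 = 0.93784
  ADJ: recall = 153/185 = 0.82703
  ADV: recall = 233/443 = 0.52596
  DET: recall = 76/167 = 0.45509
Mean = (0.64798 + 0.93784 + 0.82703 + 0.52596 + 0.45509) / 5 = 0.6788

0.6788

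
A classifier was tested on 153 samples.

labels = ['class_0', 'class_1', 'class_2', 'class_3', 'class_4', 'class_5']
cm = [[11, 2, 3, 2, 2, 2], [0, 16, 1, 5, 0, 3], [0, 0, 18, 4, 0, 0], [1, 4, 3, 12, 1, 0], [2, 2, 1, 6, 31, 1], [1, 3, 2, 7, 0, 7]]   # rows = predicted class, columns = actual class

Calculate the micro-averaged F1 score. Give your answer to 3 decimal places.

Micro-averaging pools counts across classes: ΣTP=95, ΣFP=58, ΣFN=58.
Micro-F1 score = 2·TP/(2·TP+FP+FN) on pooled counts = 0.621 (equals overall accuracy in single-label multiclass).

0.621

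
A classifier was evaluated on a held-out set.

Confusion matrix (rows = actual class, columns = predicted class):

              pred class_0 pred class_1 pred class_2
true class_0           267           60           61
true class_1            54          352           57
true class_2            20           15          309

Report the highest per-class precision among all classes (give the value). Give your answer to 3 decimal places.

0.824

Per-class precision (TP/(TP+FP)):
  class_0: TP=267, FP=54+20=74 → 267/341 = 0.7830
  class_1: TP=352, FP=60+15=75 → 352/427 = 0.8244
  class_2: TP=309, FP=61+57=118 → 309/427 = 0.7237
Highest is class 'class_1' with precision = 0.824.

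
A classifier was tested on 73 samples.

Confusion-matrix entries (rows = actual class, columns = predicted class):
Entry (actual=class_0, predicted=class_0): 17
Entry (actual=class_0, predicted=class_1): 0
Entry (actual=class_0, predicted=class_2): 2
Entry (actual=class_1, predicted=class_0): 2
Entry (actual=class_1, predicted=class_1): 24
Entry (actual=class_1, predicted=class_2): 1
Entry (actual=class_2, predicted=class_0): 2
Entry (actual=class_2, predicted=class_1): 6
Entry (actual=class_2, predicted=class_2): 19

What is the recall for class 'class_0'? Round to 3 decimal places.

Treat 'class_0' as positive and all other classes as negative.
recall = TP/(TP+FN).
class_0: TP=17, FN=0+2=2 → 17/19 = 0.8947

0.895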